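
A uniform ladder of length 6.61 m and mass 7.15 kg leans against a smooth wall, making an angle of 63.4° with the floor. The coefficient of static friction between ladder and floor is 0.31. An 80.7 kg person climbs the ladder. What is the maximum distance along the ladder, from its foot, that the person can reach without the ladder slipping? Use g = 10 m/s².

d ≈ 4.16 m

Choose the foot of the ladder as the axis so the floor normal and friction both act there and drop out.
Ladder weight 7.15×10 = 71.5 N acts at 3.305 m along the ladder; its horizontal arm is 3.305·cos63.4° = 1.48 m → τ = 105.8 N·m clockwise.
Person weight 80.7×10 = 807 N at distance d → arm d·cos63.4° → τ = 807·d·0.4478 clockwise.
Wall normal N at the top has arm L sinθ = 5.91 m counterclockwise, so Στ = 0 gives N·5.91 = 105.8 + 361.4·d.
ΣFy = 0 ⇒ N_floor = 878.5 N, so the maximum friction is μ_s·N_floor = 0.31×878.5 = 272.3 N. ΣFx = 0 ⇒ N_wall = f, so at the slipping point N = 272.3 N.
Substituting: 272.3×5.91 = 105.8 + 361.4·d ⇒ d = (1609 − 105.8) / 361.4 = 4.16 m.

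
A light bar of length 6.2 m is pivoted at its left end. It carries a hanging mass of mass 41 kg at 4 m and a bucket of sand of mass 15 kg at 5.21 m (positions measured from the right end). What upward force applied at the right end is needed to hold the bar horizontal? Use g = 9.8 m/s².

Sum moments about the left end (the unknown pivot reaction has zero arm there).
Hanging mass: 41 × 9.8 = 401.8 N down at 4 m → arm 2.2 m, τ = 401.8 × 2.2 = 884 N·m clockwise.
Bucket of sand: 15 × 9.8 = 147 N down at 5.21 m → arm 0.99 m, τ = 147 × 0.99 = 145.5 N·m clockwise.
Net moment of the loads = 1030 N·m clockwise.
The upward force F acts at the right end, arm 6.2 m, giving F × 6.2 counterclockwise.
Setting net torque to zero: F × 6.2 = 1030 → F = 1030 / 6.2 = 166 N.

F ≈ 166 N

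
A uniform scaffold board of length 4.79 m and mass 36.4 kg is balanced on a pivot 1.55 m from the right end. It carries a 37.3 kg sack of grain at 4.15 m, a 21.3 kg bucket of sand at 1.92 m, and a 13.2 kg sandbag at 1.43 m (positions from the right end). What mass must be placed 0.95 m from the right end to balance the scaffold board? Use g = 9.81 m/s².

m ≈ 223 kg

Take moments about the pivot (at 1.55 m from the right end).
Beam weight: 36.4 × 9.81 = 357.1 N down at 2.395 m → arm 0.845 m, τ = 357.1 × 0.845 = 301.7 N·m counterclockwise.
Sack of grain: 37.3 × 9.81 = 365.9 N down at 4.15 m → arm 2.6 m, τ = 365.9 × 2.6 = 951.3 N·m counterclockwise.
Bucket of sand: 21.3 × 9.81 = 209 N down at 1.92 m → arm 0.37 m, τ = 209 × 0.37 = 77.33 N·m counterclockwise.
Sandbag: 13.2 × 9.81 = 129.5 N down at 1.43 m → arm 0.12 m, τ = 129.5 × 0.12 = 15.54 N·m clockwise.
Net moment of known loads = 1315 N·m counterclockwise.
An unknown mass m at 0.95 m has arm 0.6 m; its moment is m·g·0.6 clockwise.
For rotational equilibrium, m × 9.81 × 0.6 = 1315, so m = 1315 / (9.81 × 0.6) = 223 kg.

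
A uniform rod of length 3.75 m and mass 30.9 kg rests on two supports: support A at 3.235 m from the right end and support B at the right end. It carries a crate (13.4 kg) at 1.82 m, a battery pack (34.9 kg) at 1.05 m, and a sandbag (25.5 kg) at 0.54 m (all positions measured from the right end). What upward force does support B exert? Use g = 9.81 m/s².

About support A:
Beam weight: 30.9 × 9.81 = 303.1 N down at 1.875 m → arm 1.36 m, τ = 303.1 × 1.36 = 412.2 N·m clockwise.
Crate: 13.4 × 9.81 = 131.5 N down at 1.82 m → arm 1.415 m, τ = 131.5 × 1.415 = 186.1 N·m clockwise.
Battery pack: 34.9 × 9.81 = 342.4 N down at 1.05 m → arm 2.185 m, τ = 342.4 × 2.185 = 748.1 N·m clockwise.
Sandbag: 25.5 × 9.81 = 250.2 N down at 0.54 m → arm 2.695 m, τ = 250.2 × 2.695 = 674.3 N·m clockwise.
Net load moment about support A = 2021 N·m clockwise.
Reaction R at support B is upward at 0 m, arm 3.235 m → moment R × 3.235 counterclockwise.
For rotational equilibrium, R × 3.235 = 2021, so R = 625 N.

R_B ≈ 625 N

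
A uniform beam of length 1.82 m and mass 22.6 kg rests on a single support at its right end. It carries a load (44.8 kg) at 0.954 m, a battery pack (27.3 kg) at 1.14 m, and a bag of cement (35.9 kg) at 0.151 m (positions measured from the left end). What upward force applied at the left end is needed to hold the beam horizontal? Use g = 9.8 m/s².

Taking torques about the right end:
Beam weight: 22.6 × 9.8 = 221.5 N down at 0.91 m → arm 0.91 m, τ = 221.5 × 0.91 = 201.6 N·m counterclockwise.
Load: 44.8 × 9.8 = 439 N down at 0.954 m → arm 0.866 m, τ = 439 × 0.866 = 380.2 N·m counterclockwise.
Battery pack: 27.3 × 9.8 = 267.5 N down at 1.14 m → arm 0.68 m, τ = 267.5 × 0.68 = 181.9 N·m counterclockwise.
Bag of cement: 35.9 × 9.8 = 351.8 N down at 0.151 m → arm 1.669 m, τ = 351.8 × 1.669 = 587.2 N·m counterclockwise.
Net moment of the loads = 1351 N·m counterclockwise.
The upward force F acts at the left end, arm 1.82 m, giving F × 1.82 clockwise.
Setting net torque to zero: F × 1.82 = 1351 → F = 1351 / 1.82 = 742 N.

F ≈ 742 N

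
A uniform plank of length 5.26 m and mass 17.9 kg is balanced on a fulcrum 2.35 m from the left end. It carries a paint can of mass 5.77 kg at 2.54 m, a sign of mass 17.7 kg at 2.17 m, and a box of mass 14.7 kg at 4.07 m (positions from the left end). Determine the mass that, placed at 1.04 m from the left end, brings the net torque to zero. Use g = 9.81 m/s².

Take moments about the fulcrum (at 2.35 m from the left end).
Beam weight: 17.9 × 9.81 = 175.6 N down at 2.63 m → arm 0.28 m, τ = 175.6 × 0.28 = 49.17 N·m clockwise.
Paint can: 5.77 × 9.81 = 56.6 N down at 2.54 m → arm 0.19 m, τ = 56.6 × 0.19 = 10.75 N·m clockwise.
Sign: 17.7 × 9.81 = 173.6 N down at 2.17 m → arm 0.18 m, τ = 173.6 × 0.18 = 31.25 N·m counterclockwise.
Box: 14.7 × 9.81 = 144.2 N down at 4.07 m → arm 1.72 m, τ = 144.2 × 1.72 = 248 N·m clockwise.
Net moment of known loads = 276.7 N·m clockwise.
An unknown mass m at 1.04 m has arm 1.31 m; its moment is m·g·1.31 counterclockwise.
Στ = 0 ⇒ m × 9.81 × 1.31 = 276.7 ⇒ m = 276.7 / (9.81 × 1.31) = 21.5 kg.

m ≈ 21.5 kg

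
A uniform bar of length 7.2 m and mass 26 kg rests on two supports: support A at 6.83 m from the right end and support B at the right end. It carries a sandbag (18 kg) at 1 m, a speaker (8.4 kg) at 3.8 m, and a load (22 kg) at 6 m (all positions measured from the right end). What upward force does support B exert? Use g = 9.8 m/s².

R_B ≈ 334 N

About support A:
Beam weight: 26 × 9.8 = 254.8 N down at 3.6 m → arm 3.23 m, τ = 254.8 × 3.23 = 823 N·m clockwise.
Sandbag: 18 × 9.8 = 176.4 N down at 1 m → arm 5.83 m, τ = 176.4 × 5.83 = 1028 N·m clockwise.
Speaker: 8.4 × 9.8 = 82.32 N down at 3.8 m → arm 3.03 m, τ = 82.32 × 3.03 = 249.4 N·m clockwise.
Load: 22 × 9.8 = 215.6 N down at 6 m → arm 0.83 m, τ = 215.6 × 0.83 = 178.9 N·m clockwise.
Net load moment about support A = 2279 N·m clockwise.
Reaction R at support B is upward at 0 m, arm 6.83 m → moment R × 6.83 counterclockwise.
For rotational equilibrium, R × 6.83 = 2279, so R = 334 N.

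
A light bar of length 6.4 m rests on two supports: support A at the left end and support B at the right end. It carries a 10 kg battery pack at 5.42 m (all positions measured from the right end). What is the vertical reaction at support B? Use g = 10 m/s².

About support A:
Battery pack: 10 × 10 = 100 N down at 5.42 m → arm 0.98 m, τ = 100 × 0.98 = 98 N·m clockwise.
Net load moment about support A = 98 N·m clockwise.
Reaction R at support B is upward at 0 m, arm 6.4 m → moment R × 6.4 counterclockwise.
Setting net torque to zero: R × 6.4 = 98 → R = 15.3 N.

R_B ≈ 15.3 N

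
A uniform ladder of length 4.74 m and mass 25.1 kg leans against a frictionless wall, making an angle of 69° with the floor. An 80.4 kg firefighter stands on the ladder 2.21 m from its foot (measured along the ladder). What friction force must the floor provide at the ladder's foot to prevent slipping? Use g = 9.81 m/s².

Sum moments about the foot of the ladder (the floor normal and friction both act there and drop out).
Ladder weight 25.1×9.81 = 246.2 N acts at 2.37 m along the ladder; its horizontal arm is 2.37·cos69° = 0.8493 m → τ = 209.1 N·m clockwise.
Firefighter: 80.4×9.81 = 788.7 N at 2.21 m → arm 0.792 m → τ = 624.7 N·m clockwise.
Wall normal N acts horizontally at the top; its moment arm is the height L sinθ = 4.74·sin69° = 4.425 m, counterclockwise.
Setting net torque to zero: N × 4.425 = 833.8 → N = 188 N.
ΣFx = 0: friction at the foot balances the wall's push, so f = N_wall = 188 N.

f ≈ 188 N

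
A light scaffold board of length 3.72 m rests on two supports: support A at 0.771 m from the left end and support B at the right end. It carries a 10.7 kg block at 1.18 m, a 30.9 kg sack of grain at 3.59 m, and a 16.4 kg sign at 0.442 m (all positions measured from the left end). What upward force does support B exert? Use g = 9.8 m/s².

R_B ≈ 286 N

About support A:
Block: 10.7 × 9.8 = 104.9 N down at 1.18 m → arm 0.409 m, τ = 104.9 × 0.409 = 42.9 N·m clockwise.
Sack of grain: 30.9 × 9.8 = 302.8 N down at 3.59 m → arm 2.819 m, τ = 302.8 × 2.819 = 853.6 N·m clockwise.
Sign: 16.4 × 9.8 = 160.7 N down at 0.442 m → arm 0.329 m, τ = 160.7 × 0.329 = 52.87 N·m counterclockwise.
Net load moment about support A = 843.6 N·m clockwise.
Reaction R at support B is upward at 3.72 m, arm 2.949 m → moment R × 2.949 counterclockwise.
Στ = 0 ⇒ R × 2.949 = 843.6 ⇒ R = 286 N.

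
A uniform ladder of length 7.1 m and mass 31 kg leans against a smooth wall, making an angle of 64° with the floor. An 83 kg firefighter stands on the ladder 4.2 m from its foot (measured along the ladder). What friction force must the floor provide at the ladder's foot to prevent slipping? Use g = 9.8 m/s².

f ≈ 309 N

Choose the foot of the ladder as the axis so the floor normal and friction both act there and drop out.
Ladder weight 31×9.8 = 303.8 N acts at 3.55 m along the ladder; its horizontal arm is 3.55·cos64° = 1.556 m → τ = 472.7 N·m clockwise.
Firefighter: 83×9.8 = 813.4 N at 4.2 m → arm 1.841 m → τ = 1497 N·m clockwise.
Wall normal N acts horizontally at the top; its moment arm is the height L sinθ = 7.1·sin64° = 6.381 m, counterclockwise.
For rotational equilibrium, N × 6.381 = 1970, so N = 309 N.
ΣFx = 0: friction at the foot balances the wall's push, so f = N_wall = 309 N.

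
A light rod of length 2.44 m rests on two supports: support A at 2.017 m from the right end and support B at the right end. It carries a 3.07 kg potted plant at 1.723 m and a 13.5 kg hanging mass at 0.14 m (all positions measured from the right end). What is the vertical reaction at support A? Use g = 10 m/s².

R_A ≈ 35.6 N

Choose support B as the axis so its reaction then has zero moment arm.
Potted plant: 3.07 × 10 = 30.7 N down at 1.723 m → arm 1.723 m, τ = 30.7 × 1.723 = 52.9 N·m counterclockwise.
Hanging mass: 13.5 × 10 = 135 N down at 0.14 m → arm 0.14 m, τ = 135 × 0.14 = 18.9 N·m counterclockwise.
Net load moment about support B = 71.8 N·m counterclockwise.
Reaction R at support A is upward at 2.017 m, arm 2.017 m → moment R × 2.017 clockwise.
Στ = 0 ⇒ R × 2.017 = 71.8 ⇒ R = 35.6 N.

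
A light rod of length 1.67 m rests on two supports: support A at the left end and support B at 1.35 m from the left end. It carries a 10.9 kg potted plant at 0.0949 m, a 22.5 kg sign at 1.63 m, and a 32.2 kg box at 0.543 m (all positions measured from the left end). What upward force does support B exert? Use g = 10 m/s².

Choose support A as the axis so its reaction then has zero moment arm.
Potted plant: 10.9 × 10 = 109 N down at 0.0949 m → arm 0.0949 m, τ = 109 × 0.0949 = 10.34 N·m clockwise.
Sign: 22.5 × 10 = 225 N down at 1.63 m → arm 1.63 m, τ = 225 × 1.63 = 366.8 N·m clockwise.
Box: 32.2 × 10 = 322 N down at 0.543 m → arm 0.543 m, τ = 322 × 0.543 = 174.8 N·m clockwise.
Net load moment about support A = 551.9 N·m clockwise.
Reaction R at support B is upward at 1.35 m, arm 1.35 m → moment R × 1.35 counterclockwise.
Balancing moments: R × 1.35 = 551.9, giving R = 409 N.

R_B ≈ 409 N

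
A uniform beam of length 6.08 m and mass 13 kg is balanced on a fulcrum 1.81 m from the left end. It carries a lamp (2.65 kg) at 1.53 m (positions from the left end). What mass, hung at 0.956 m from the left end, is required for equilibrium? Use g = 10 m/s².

m ≈ 17.9 kg

Sum moments about the fulcrum (at 1.81 m from the left end) (the support reaction has zero arm there).
Beam weight: 13 × 10 = 130 N down at 3.04 m → arm 1.23 m, τ = 130 × 1.23 = 159.9 N·m clockwise.
Lamp: 2.65 × 10 = 26.5 N down at 1.53 m → arm 0.28 m, τ = 26.5 × 0.28 = 7.42 N·m counterclockwise.
Net moment of known loads = 152.5 N·m clockwise.
An unknown mass m at 0.956 m has arm 0.854 m; its moment is m·g·0.854 counterclockwise.
Setting net torque to zero: m × 10 × 0.854 = 152.5 → m = 152.5 / (10 × 0.854) = 17.9 kg.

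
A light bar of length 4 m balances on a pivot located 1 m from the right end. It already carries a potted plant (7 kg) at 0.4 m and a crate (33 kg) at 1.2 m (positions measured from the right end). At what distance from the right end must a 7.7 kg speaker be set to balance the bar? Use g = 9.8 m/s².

About the pivot (at 1 m from the right end):
Potted plant: 7 × 9.8 = 68.6 N down at 0.4 m → arm 0.6 m, τ = 68.6 × 0.6 = 41.16 N·m clockwise.
Crate: 33 × 9.8 = 323.4 N down at 1.2 m → arm 0.2 m, τ = 323.4 × 0.2 = 64.68 N·m counterclockwise.
Net moment of existing loads = 23.52 N·m counterclockwise.
The speaker weighs 7.7 × 9.8 = 75.46 N and must supply an equal clockwise moment, so its lever arm about the pivot is 23.52 / 75.46 = 0.312 m.
That puts it at 1 − 0.312 = 0.688 m from the right end.

x ≈ 0.688 m from the right end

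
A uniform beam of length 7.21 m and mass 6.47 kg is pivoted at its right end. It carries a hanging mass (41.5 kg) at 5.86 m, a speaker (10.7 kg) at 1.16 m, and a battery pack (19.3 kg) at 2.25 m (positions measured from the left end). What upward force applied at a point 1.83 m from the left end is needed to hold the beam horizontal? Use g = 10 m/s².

Taking torques about the right end:
Beam weight: 6.47 × 10 = 64.7 N down at 3.605 m → arm 3.605 m, τ = 64.7 × 3.605 = 233.2 N·m counterclockwise.
Hanging mass: 41.5 × 10 = 415 N down at 5.86 m → arm 1.35 m, τ = 415 × 1.35 = 560.2 N·m counterclockwise.
Speaker: 10.7 × 10 = 107 N down at 1.16 m → arm 6.05 m, τ = 107 × 6.05 = 647.4 N·m counterclockwise.
Battery pack: 19.3 × 10 = 193 N down at 2.25 m → arm 4.96 m, τ = 193 × 4.96 = 957.3 N·m counterclockwise.
Net moment of the loads = 2398 N·m counterclockwise.
The upward force F acts at a point 1.83 m from the left end, arm 5.38 m, giving F × 5.38 clockwise.
Στ = 0 ⇒ F × 5.38 = 2398 ⇒ F = 2398 / 5.38 = 446 N.

F ≈ 446 N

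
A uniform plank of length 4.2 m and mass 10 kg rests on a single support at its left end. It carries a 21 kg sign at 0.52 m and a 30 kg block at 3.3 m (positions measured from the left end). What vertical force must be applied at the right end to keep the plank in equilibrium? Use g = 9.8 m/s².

F ≈ 305 N

Take moments about the left end.
Beam weight: 10 × 9.8 = 98 N down at 2.1 m → arm 2.1 m, τ = 98 × 2.1 = 205.8 N·m clockwise.
Sign: 21 × 9.8 = 205.8 N down at 0.52 m → arm 0.52 m, τ = 205.8 × 0.52 = 107 N·m clockwise.
Block: 30 × 9.8 = 294 N down at 3.3 m → arm 3.3 m, τ = 294 × 3.3 = 970.2 N·m clockwise.
Net moment of the loads = 1283 N·m clockwise.
The upward force F acts at the right end, arm 4.2 m, giving F × 4.2 counterclockwise.
For rotational equilibrium, F × 4.2 = 1283, so F = 1283 / 4.2 = 305 N.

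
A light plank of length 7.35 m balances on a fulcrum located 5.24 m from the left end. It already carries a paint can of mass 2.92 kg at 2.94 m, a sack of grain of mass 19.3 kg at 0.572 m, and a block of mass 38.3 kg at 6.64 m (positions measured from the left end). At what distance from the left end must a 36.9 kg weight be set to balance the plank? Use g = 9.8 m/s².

x ≈ 6.41 m from the left end

Choose the fulcrum (at 5.24 m from the left end) as the axis so the support reaction has zero arm there.
Paint can: 2.92 × 9.8 = 28.62 N down at 2.94 m → arm 2.3 m, τ = 28.62 × 2.3 = 65.83 N·m counterclockwise.
Sack of grain: 19.3 × 9.8 = 189.1 N down at 0.572 m → arm 4.668 m, τ = 189.1 × 4.668 = 882.7 N·m counterclockwise.
Block: 38.3 × 9.8 = 375.3 N down at 6.64 m → arm 1.4 m, τ = 375.3 × 1.4 = 525.4 N·m clockwise.
Net moment of existing loads = 423.1 N·m counterclockwise.
The weight weighs 36.9 × 9.8 = 361.6 N and must supply an equal clockwise moment, so its lever arm about the fulcrum is 423.1 / 361.6 = 1.17 m.
That puts it at 5.24 + 1.17 = 6.41 m from the left end.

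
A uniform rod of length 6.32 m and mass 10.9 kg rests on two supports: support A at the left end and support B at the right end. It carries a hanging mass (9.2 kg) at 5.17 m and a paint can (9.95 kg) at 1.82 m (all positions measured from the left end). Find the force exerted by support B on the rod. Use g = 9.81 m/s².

R_B ≈ 155 N

Take moments about support A.
Beam weight: 10.9 × 9.81 = 106.9 N down at 3.16 m → arm 3.16 m, τ = 106.9 × 3.16 = 337.8 N·m clockwise.
Hanging mass: 9.2 × 9.81 = 90.25 N down at 5.17 m → arm 5.17 m, τ = 90.25 × 5.17 = 466.6 N·m clockwise.
Paint can: 9.95 × 9.81 = 97.61 N down at 1.82 m → arm 1.82 m, τ = 97.61 × 1.82 = 177.7 N·m clockwise.
Net load moment about support A = 982.1 N·m clockwise.
Reaction R at support B is upward at 6.32 m, arm 6.32 m → moment R × 6.32 counterclockwise.
Στ = 0 ⇒ R × 6.32 = 982.1 ⇒ R = 155 N.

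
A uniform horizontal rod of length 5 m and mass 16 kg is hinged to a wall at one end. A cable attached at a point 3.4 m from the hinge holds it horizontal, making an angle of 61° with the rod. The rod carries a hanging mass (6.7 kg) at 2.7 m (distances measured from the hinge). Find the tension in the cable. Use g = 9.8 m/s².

T ≈ 191 N

Sum moments about the hinge (the unknown hinge reaction has zero arm there).
Beam weight: 16 × 9.8 = 156.8 N down at 2.5 m → arm 2.5 m, τ = 156.8 × 2.5 = 392 N·m clockwise.
Hanging mass: 6.7 × 9.8 = 65.66 N down at 2.7 m → arm 2.7 m, τ = 65.66 × 2.7 = 177.3 N·m clockwise.
Total clockwise load moment = 569.3 N·m.
The cable tension T acts at 3.4 m; only its component perpendicular to the rod, T sinθ, produces torque. sin 61° = 0.8746.
Στ = 0 ⇒ T × 3.4 × 0.8746 = 569.3 ⇒ T = 569.3 / 2.974 = 191 N.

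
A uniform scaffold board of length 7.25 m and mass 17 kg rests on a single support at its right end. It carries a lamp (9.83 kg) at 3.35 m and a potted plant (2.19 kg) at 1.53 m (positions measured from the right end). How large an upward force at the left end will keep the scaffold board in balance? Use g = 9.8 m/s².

F ≈ 132 N

Sum moments about the right end (the unknown pivot reaction has zero arm there).
Beam weight: 17 × 9.8 = 166.6 N down at 3.625 m → arm 3.625 m, τ = 166.6 × 3.625 = 603.9 N·m counterclockwise.
Lamp: 9.83 × 9.8 = 96.33 N down at 3.35 m → arm 3.35 m, τ = 96.33 × 3.35 = 322.7 N·m counterclockwise.
Potted plant: 2.19 × 9.8 = 21.46 N down at 1.53 m → arm 1.53 m, τ = 21.46 × 1.53 = 32.83 N·m counterclockwise.
Net moment of the loads = 959.4 N·m counterclockwise.
The upward force F acts at the left end, arm 7.25 m, giving F × 7.25 clockwise.
Στ = 0 ⇒ F × 7.25 = 959.4 ⇒ F = 959.4 / 7.25 = 132 N.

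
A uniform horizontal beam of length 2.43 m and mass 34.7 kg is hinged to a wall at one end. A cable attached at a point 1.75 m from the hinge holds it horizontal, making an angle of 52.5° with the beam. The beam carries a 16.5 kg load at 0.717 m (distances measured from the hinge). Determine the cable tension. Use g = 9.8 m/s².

T ≈ 381 N

Sum moments about the hinge (the unknown hinge reaction has zero arm there).
Beam weight: 34.7 × 9.8 = 340.1 N down at 1.215 m → arm 1.215 m, τ = 340.1 × 1.215 = 413.2 N·m clockwise.
Load: 16.5 × 9.8 = 161.7 N down at 0.717 m → arm 0.717 m, τ = 161.7 × 0.717 = 115.9 N·m clockwise.
Total clockwise load moment = 529.1 N·m.
The cable tension T acts at 1.75 m; only its component perpendicular to the beam, T sinθ, produces torque. sin 52.5° = 0.7934.
Balancing moments: T × 1.75 × 0.7934 = 529.1, giving T = 529.1 / 1.388 = 381 N.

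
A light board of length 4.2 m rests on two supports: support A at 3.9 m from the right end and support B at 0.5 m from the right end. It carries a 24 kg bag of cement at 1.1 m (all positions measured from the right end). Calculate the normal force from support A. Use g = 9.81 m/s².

R_A ≈ 41.5 N

Taking torques about support B:
Bag of cement: 24 × 9.81 = 235.4 N down at 1.1 m → arm 0.6 m, τ = 235.4 × 0.6 = 141.2 N·m counterclockwise.
Net load moment about support B = 141.2 N·m counterclockwise.
Reaction R at support A is upward at 3.9 m, arm 3.4 m → moment R × 3.4 clockwise.
For rotational equilibrium, R × 3.4 = 141.2, so R = 41.5 N.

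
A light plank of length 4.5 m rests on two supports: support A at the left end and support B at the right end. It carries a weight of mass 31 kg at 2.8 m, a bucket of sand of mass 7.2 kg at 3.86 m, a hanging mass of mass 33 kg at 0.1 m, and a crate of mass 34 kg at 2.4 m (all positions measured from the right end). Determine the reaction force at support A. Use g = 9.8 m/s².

Choose support B as the axis so its reaction then has zero moment arm.
Weight: 31 × 9.8 = 303.8 N down at 2.8 m → arm 2.8 m, τ = 303.8 × 2.8 = 850.6 N·m counterclockwise.
Bucket of sand: 7.2 × 9.8 = 70.56 N down at 3.86 m → arm 3.86 m, τ = 70.56 × 3.86 = 272.4 N·m counterclockwise.
Hanging mass: 33 × 9.8 = 323.4 N down at 0.1 m → arm 0.1 m, τ = 323.4 × 0.1 = 32.34 N·m counterclockwise.
Crate: 34 × 9.8 = 333.2 N down at 2.4 m → arm 2.4 m, τ = 333.2 × 2.4 = 799.7 N·m counterclockwise.
Net load moment about support B = 1955 N·m counterclockwise.
Reaction R at support A is upward at 4.5 m, arm 4.5 m → moment R × 4.5 clockwise.
Στ = 0 ⇒ R × 4.5 = 1955 ⇒ R = 434 N.

R_A ≈ 434 N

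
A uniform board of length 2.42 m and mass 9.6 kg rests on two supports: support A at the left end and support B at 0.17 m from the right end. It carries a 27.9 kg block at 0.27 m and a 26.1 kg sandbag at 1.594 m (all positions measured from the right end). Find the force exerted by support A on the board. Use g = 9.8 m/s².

R_A ≈ 218 N

Choose support B as the axis so its reaction then has zero moment arm.
Beam weight: 9.6 × 9.8 = 94.08 N down at 1.21 m → arm 1.04 m, τ = 94.08 × 1.04 = 97.84 N·m counterclockwise.
Block: 27.9 × 9.8 = 273.4 N down at 0.27 m → arm 0.1 m, τ = 273.4 × 0.1 = 27.34 N·m counterclockwise.
Sandbag: 26.1 × 9.8 = 255.8 N down at 1.594 m → arm 1.424 m, τ = 255.8 × 1.424 = 364.3 N·m counterclockwise.
Net load moment about support B = 489.5 N·m counterclockwise.
Reaction R at support A is upward at 2.42 m, arm 2.25 m → moment R × 2.25 clockwise.
Στ = 0 ⇒ R × 2.25 = 489.5 ⇒ R = 218 N.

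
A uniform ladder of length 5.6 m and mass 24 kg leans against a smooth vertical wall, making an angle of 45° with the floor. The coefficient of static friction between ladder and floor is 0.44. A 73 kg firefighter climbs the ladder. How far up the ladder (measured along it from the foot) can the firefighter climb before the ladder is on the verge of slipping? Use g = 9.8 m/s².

Taking torques about the foot of the ladder:
Ladder weight 24×9.8 = 235.2 N acts at 2.8 m along the ladder; its horizontal arm is 2.8·cos45° = 1.98 m → τ = 465.7 N·m clockwise.
Firefighter weight 73×9.8 = 715.4 N at distance d → arm d·cos45° → τ = 715.4·d·0.7071 clockwise.
Wall normal N at the top has arm L sinθ = 3.96 m counterclockwise, so Στ = 0 gives N·3.96 = 465.7 + 505.9·d.
ΣFy = 0 ⇒ N_floor = 950.6 N, so the maximum friction is μ_s·N_floor = 0.44×950.6 = 418.3 N. ΣFx = 0 ⇒ N_wall = f, so at the slipping point N = 418.3 N.
Substituting: 418.3×3.96 = 465.7 + 505.9·d ⇒ d = (1656 − 465.7) / 505.9 = 2.35 m.

d ≈ 2.35 m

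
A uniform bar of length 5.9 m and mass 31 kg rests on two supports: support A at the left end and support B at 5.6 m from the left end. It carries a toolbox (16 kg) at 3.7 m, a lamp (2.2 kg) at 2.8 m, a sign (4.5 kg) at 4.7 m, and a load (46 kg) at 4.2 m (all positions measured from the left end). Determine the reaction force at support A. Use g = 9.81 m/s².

R_A ≈ 328 N

About support B:
Beam weight: 31 × 9.81 = 304.1 N down at 2.95 m → arm 2.65 m, τ = 304.1 × 2.65 = 805.9 N·m counterclockwise.
Toolbox: 16 × 9.81 = 157 N down at 3.7 m → arm 1.9 m, τ = 157 × 1.9 = 298.3 N·m counterclockwise.
Lamp: 2.2 × 9.81 = 21.58 N down at 2.8 m → arm 2.8 m, τ = 21.58 × 2.8 = 60.42 N·m counterclockwise.
Sign: 4.5 × 9.81 = 44.15 N down at 4.7 m → arm 0.9 m, τ = 44.15 × 0.9 = 39.73 N·m counterclockwise.
Load: 46 × 9.81 = 451.3 N down at 4.2 m → arm 1.4 m, τ = 451.3 × 1.4 = 631.8 N·m counterclockwise.
Net load moment about support B = 1836 N·m counterclockwise.
Reaction R at support A is upward at 0 m, arm 5.6 m → moment R × 5.6 clockwise.
For rotational equilibrium, R × 5.6 = 1836, so R = 328 N.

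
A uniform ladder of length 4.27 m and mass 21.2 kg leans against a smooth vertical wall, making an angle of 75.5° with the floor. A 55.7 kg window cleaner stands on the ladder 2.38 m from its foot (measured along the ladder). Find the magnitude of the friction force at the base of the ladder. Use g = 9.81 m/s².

f ≈ 106 N

Choose the foot of the ladder as the axis so the floor normal and friction both act there and drop out.
Ladder weight 21.2×9.81 = 208 N acts at 2.135 m along the ladder; its horizontal arm is 2.135·cos75.5° = 0.5346 m → τ = 111.2 N·m clockwise.
Window cleaner: 55.7×9.81 = 546.4 N at 2.38 m → arm 0.5959 m → τ = 325.6 N·m clockwise.
Wall normal N acts horizontally at the top; its moment arm is the height L sinθ = 4.27·sin75.5° = 4.134 m, counterclockwise.
Setting net torque to zero: N × 4.134 = 436.8 → N = 106 N.
ΣFx = 0: friction at the foot balances the wall's push, so f = N_wall = 106 N.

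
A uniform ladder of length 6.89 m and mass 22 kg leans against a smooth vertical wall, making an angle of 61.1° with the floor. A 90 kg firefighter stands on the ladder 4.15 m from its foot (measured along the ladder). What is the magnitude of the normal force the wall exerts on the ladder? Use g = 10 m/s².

N_wall ≈ 360 N

Taking torques about the foot of the ladder:
Ladder weight 22×10 = 220 N acts at 3.445 m along the ladder; its horizontal arm is 3.445·cos61.1° = 1.665 m → τ = 366.3 N·m clockwise.
Firefighter: 90×10 = 900 N at 4.15 m → arm 2.006 m → τ = 1805 N·m clockwise.
Wall normal N acts horizontally at the top; its moment arm is the height L sinθ = 6.89·sin61.1° = 6.032 m, counterclockwise.
For rotational equilibrium, N × 6.032 = 2171, so N = 360 N.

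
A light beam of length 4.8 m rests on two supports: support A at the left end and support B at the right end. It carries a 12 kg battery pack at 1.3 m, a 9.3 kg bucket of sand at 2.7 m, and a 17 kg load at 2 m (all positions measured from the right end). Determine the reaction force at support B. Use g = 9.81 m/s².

R_B ≈ 223 N

Choose support A as the axis so its reaction then has zero moment arm.
Battery pack: 12 × 9.81 = 117.7 N down at 1.3 m → arm 3.5 m, τ = 117.7 × 3.5 = 411.9 N·m clockwise.
Bucket of sand: 9.3 × 9.81 = 91.23 N down at 2.7 m → arm 2.1 m, τ = 91.23 × 2.1 = 191.6 N·m clockwise.
Load: 17 × 9.81 = 166.8 N down at 2 m → arm 2.8 m, τ = 166.8 × 2.8 = 467 N·m clockwise.
Net load moment about support A = 1070 N·m clockwise.
Reaction R at support B is upward at 0 m, arm 4.8 m → moment R × 4.8 counterclockwise.
Balancing moments: R × 4.8 = 1070, giving R = 223 N.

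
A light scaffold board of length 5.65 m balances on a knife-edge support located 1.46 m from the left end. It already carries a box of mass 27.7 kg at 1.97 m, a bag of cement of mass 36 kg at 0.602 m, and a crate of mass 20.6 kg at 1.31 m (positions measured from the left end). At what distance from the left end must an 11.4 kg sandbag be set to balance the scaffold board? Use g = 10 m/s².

Take moments about the knife-edge support (at 1.46 m from the left end).
Box: 27.7 × 10 = 277 N down at 1.97 m → arm 0.51 m, τ = 277 × 0.51 = 141.3 N·m clockwise.
Bag of cement: 36 × 10 = 360 N down at 0.602 m → arm 0.858 m, τ = 360 × 0.858 = 308.9 N·m counterclockwise.
Crate: 20.6 × 10 = 206 N down at 1.31 m → arm 0.15 m, τ = 206 × 0.15 = 30.9 N·m counterclockwise.
Net moment of existing loads = 198.5 N·m counterclockwise.
The sandbag weighs 11.4 × 10 = 114 N and must supply an equal clockwise moment, so its lever arm about the knife-edge support is 198.5 / 114 = 1.74 m.
That puts it at 1.46 + 1.74 = 3.2 m from the left end.

x ≈ 3.2 m from the left end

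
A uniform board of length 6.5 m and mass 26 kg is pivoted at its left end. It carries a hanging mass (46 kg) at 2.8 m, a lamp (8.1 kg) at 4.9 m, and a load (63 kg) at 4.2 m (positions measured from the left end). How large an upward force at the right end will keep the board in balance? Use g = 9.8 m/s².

Sum moments about the left end (the unknown pivot reaction has zero arm there).
Beam weight: 26 × 9.8 = 254.8 N down at 3.25 m → arm 3.25 m, τ = 254.8 × 3.25 = 828.1 N·m clockwise.
Hanging mass: 46 × 9.8 = 450.8 N down at 2.8 m → arm 2.8 m, τ = 450.8 × 2.8 = 1262 N·m clockwise.
Lamp: 8.1 × 9.8 = 79.38 N down at 4.9 m → arm 4.9 m, τ = 79.38 × 4.9 = 389 N·m clockwise.
Load: 63 × 9.8 = 617.4 N down at 4.2 m → arm 4.2 m, τ = 617.4 × 4.2 = 2593 N·m clockwise.
Net moment of the loads = 5072 N·m clockwise.
The upward force F acts at the right end, arm 6.5 m, giving F × 6.5 counterclockwise.
Setting net torque to zero: F × 6.5 = 5072 → F = 5072 / 6.5 = 780 N.

F ≈ 780 N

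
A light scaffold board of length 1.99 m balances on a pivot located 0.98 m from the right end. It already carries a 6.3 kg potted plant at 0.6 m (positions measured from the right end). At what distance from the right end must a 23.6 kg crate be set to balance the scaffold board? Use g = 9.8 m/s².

Sum moments about the pivot (at 0.98 m from the right end) (the support reaction has zero arm there).
Potted plant: 6.3 × 9.8 = 61.74 N down at 0.6 m → arm 0.38 m, τ = 61.74 × 0.38 = 23.46 N·m clockwise.
Net moment of existing loads = 23.46 N·m clockwise.
The crate weighs 23.6 × 9.8 = 231.3 N and must supply an equal counterclockwise moment, so its lever arm about the pivot is 23.46 / 231.3 = 0.101 m.
That puts it at 0.98 + 0.101 = 1.08 m from the right end.

x ≈ 1.08 m from the right end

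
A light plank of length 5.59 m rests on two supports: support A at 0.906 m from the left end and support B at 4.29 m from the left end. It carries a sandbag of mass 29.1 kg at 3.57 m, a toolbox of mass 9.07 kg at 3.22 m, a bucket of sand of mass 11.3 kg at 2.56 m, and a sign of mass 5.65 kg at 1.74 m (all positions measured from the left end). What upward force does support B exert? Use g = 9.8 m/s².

Taking torques about support A:
Sandbag: 29.1 × 9.8 = 285.2 N down at 3.57 m → arm 2.664 m, τ = 285.2 × 2.664 = 759.8 N·m clockwise.
Toolbox: 9.07 × 9.8 = 88.89 N down at 3.22 m → arm 2.314 m, τ = 88.89 × 2.314 = 205.7 N·m clockwise.
Bucket of sand: 11.3 × 9.8 = 110.7 N down at 2.56 m → arm 1.654 m, τ = 110.7 × 1.654 = 183.1 N·m clockwise.
Sign: 5.65 × 9.8 = 55.37 N down at 1.74 m → arm 0.834 m, τ = 55.37 × 0.834 = 46.18 N·m clockwise.
Net load moment about support A = 1195 N·m clockwise.
Reaction R at support B is upward at 4.29 m, arm 3.384 m → moment R × 3.384 counterclockwise.
For rotational equilibrium, R × 3.384 = 1195, so R = 353 N.

R_B ≈ 353 N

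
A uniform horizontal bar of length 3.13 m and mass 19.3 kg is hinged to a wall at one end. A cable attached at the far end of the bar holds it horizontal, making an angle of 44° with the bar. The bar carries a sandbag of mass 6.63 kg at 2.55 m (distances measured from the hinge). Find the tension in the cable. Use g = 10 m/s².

Taking torques about the hinge:
Beam weight: 19.3 × 10 = 193 N down at 1.565 m → arm 1.565 m, τ = 193 × 1.565 = 302 N·m clockwise.
Sandbag: 6.63 × 10 = 66.3 N down at 2.55 m → arm 2.55 m, τ = 66.3 × 2.55 = 169.1 N·m clockwise.
Total clockwise load moment = 471.1 N·m.
The cable tension T acts at 3.13 m; only its component perpendicular to the bar, T sinθ, produces torque. sin 44° = 0.6947.
Στ = 0 ⇒ T × 3.13 × 0.6947 = 471.1 ⇒ T = 471.1 / 2.174 = 217 N.

T ≈ 217 N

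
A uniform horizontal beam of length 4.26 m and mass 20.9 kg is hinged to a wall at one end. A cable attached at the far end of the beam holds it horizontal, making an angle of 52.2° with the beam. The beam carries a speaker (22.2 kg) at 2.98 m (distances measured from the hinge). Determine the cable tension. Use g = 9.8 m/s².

T ≈ 322 N

About the hinge:
Beam weight: 20.9 × 9.8 = 204.8 N down at 2.13 m → arm 2.13 m, τ = 204.8 × 2.13 = 436.2 N·m clockwise.
Speaker: 22.2 × 9.8 = 217.6 N down at 2.98 m → arm 2.98 m, τ = 217.6 × 2.98 = 648.4 N·m clockwise.
Total clockwise load moment = 1085 N·m.
The cable tension T acts at 4.26 m; only its component perpendicular to the beam, T sinθ, produces torque. sin 52.2° = 0.7902.
For rotational equilibrium, T × 4.26 × 0.7902 = 1085, so T = 1085 / 3.366 = 322 N.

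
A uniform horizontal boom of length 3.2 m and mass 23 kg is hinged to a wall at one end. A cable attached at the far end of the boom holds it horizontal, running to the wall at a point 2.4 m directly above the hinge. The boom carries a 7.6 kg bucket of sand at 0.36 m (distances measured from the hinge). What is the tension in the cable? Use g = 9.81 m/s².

About the hinge:
Beam weight: 23 × 9.81 = 225.6 N down at 1.6 m → arm 1.6 m, τ = 225.6 × 1.6 = 361 N·m clockwise.
Bucket of sand: 7.6 × 9.81 = 74.56 N down at 0.36 m → arm 0.36 m, τ = 74.56 × 0.36 = 26.84 N·m clockwise.
Total clockwise load moment = 387.8 N·m.
The cable tension T acts at 3.2 m; only its component perpendicular to the boom, T sinθ, produces torque. sinθ = h/√(h²+d²) = 2.4/√(2.4²+3.2²) = 0.6.
Balancing moments: T × 3.2 × 0.6 = 387.8, giving T = 387.8 / 1.92 = 202 N.

T ≈ 202 N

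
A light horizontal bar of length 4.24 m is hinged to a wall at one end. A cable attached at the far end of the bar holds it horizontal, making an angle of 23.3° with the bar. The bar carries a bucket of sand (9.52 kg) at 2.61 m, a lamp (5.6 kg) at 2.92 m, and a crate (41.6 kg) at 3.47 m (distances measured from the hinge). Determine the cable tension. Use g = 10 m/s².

Take moments about the hinge.
Bucket of sand: 9.52 × 10 = 95.2 N down at 2.61 m → arm 2.61 m, τ = 95.2 × 2.61 = 248.5 N·m clockwise.
Lamp: 5.6 × 10 = 56 N down at 2.92 m → arm 2.92 m, τ = 56 × 2.92 = 163.5 N·m clockwise.
Crate: 41.6 × 10 = 416 N down at 3.47 m → arm 3.47 m, τ = 416 × 3.47 = 1444 N·m clockwise.
Total clockwise load moment = 1856 N·m.
The cable tension T acts at 4.24 m; only its component perpendicular to the bar, T sinθ, produces torque. sin 23.3° = 0.3955.
For rotational equilibrium, T × 4.24 × 0.3955 = 1856, so T = 1856 / 1.677 = 1110 N.

T ≈ 1110 N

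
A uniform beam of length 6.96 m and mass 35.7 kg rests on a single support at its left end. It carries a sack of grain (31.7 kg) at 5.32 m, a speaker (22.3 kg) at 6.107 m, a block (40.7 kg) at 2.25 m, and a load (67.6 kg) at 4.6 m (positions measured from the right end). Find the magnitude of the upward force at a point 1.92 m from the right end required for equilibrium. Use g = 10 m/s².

F ≈ 1080 N

About the left end:
Beam weight: 35.7 × 10 = 357 N down at 3.48 m → arm 3.48 m, τ = 357 × 3.48 = 1242 N·m clockwise.
Sack of grain: 31.7 × 10 = 317 N down at 5.32 m → arm 1.64 m, τ = 317 × 1.64 = 519.9 N·m clockwise.
Speaker: 22.3 × 10 = 223 N down at 6.107 m → arm 0.853 m, τ = 223 × 0.853 = 190.2 N·m clockwise.
Block: 40.7 × 10 = 407 N down at 2.25 m → arm 4.71 m, τ = 407 × 4.71 = 1917 N·m clockwise.
Load: 67.6 × 10 = 676 N down at 4.6 m → arm 2.36 m, τ = 676 × 2.36 = 1595 N·m clockwise.
Net moment of the loads = 5464 N·m clockwise.
The upward force F acts at a point 1.92 m from the right end, arm 5.04 m, giving F × 5.04 counterclockwise.
Στ = 0 ⇒ F × 5.04 = 5464 ⇒ F = 5464 / 5.04 = 1080 N.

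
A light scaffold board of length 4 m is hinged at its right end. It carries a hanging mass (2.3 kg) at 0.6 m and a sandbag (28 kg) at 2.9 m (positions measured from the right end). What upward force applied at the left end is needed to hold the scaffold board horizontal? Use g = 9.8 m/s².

F ≈ 202 N

Take moments about the right end.
Hanging mass: 2.3 × 9.8 = 22.54 N down at 0.6 m → arm 0.6 m, τ = 22.54 × 0.6 = 13.52 N·m counterclockwise.
Sandbag: 28 × 9.8 = 274.4 N down at 2.9 m → arm 2.9 m, τ = 274.4 × 2.9 = 795.8 N·m counterclockwise.
Net moment of the loads = 809.3 N·m counterclockwise.
The upward force F acts at the left end, arm 4 m, giving F × 4 clockwise.
Στ = 0 ⇒ F × 4 = 809.3 ⇒ F = 809.3 / 4 = 202 N.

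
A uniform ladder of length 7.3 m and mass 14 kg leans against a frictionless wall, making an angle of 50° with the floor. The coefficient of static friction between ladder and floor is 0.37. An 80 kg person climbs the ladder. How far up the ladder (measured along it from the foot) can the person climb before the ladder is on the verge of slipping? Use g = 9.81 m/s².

d ≈ 3.14 m

Taking torques about the foot of the ladder:
Ladder weight 14×9.81 = 137.3 N acts at 3.65 m along the ladder; its horizontal arm is 3.65·cos50° = 2.346 m → τ = 322.1 N·m clockwise.
Person weight 80×9.81 = 784.8 N at distance d → arm d·cos50° → τ = 784.8·d·0.6428 clockwise.
Wall normal N at the top has arm L sinθ = 5.592 m counterclockwise, so Στ = 0 gives N·5.592 = 322.1 + 504.5·d.
ΣFy = 0 ⇒ N_floor = 922.1 N, so the maximum friction is μ_s·N_floor = 0.37×922.1 = 341.2 N. ΣFx = 0 ⇒ N_wall = f, so at the slipping point N = 341.2 N.
Substituting: 341.2×5.592 = 322.1 + 504.5·d ⇒ d = (1908 − 322.1) / 504.5 = 3.14 m.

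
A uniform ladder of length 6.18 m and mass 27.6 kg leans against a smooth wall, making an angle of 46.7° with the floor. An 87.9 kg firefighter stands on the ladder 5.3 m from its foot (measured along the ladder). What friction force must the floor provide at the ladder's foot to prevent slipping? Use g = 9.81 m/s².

f ≈ 824 N

Sum moments about the foot of the ladder (the floor normal and friction both act there and drop out).
Ladder weight 27.6×9.81 = 270.8 N acts at 3.09 m along the ladder; its horizontal arm is 3.09·cos46.7° = 2.119 m → τ = 573.8 N·m clockwise.
Firefighter: 87.9×9.81 = 862.3 N at 5.3 m → arm 3.635 m → τ = 3134 N·m clockwise.
Wall normal N acts horizontally at the top; its moment arm is the height L sinθ = 6.18·sin46.7° = 4.498 m, counterclockwise.
Setting net torque to zero: N × 4.498 = 3708 → N = 824 N.
ΣFx = 0: friction at the foot balances the wall's push, so f = N_wall = 824 N.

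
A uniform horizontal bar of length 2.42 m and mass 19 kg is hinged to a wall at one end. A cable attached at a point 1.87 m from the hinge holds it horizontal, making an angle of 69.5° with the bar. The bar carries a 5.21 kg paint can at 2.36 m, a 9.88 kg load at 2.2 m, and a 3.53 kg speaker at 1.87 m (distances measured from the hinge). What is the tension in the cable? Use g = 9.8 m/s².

T ≈ 356 N

Take moments about the hinge.
Beam weight: 19 × 9.8 = 186.2 N down at 1.21 m → arm 1.21 m, τ = 186.2 × 1.21 = 225.3 N·m clockwise.
Paint can: 5.21 × 9.8 = 51.06 N down at 2.36 m → arm 2.36 m, τ = 51.06 × 2.36 = 120.5 N·m clockwise.
Load: 9.88 × 9.8 = 96.82 N down at 2.2 m → arm 2.2 m, τ = 96.82 × 2.2 = 213 N·m clockwise.
Speaker: 3.53 × 9.8 = 34.59 N down at 1.87 m → arm 1.87 m, τ = 34.59 × 1.87 = 64.68 N·m clockwise.
Total clockwise load moment = 623.5 N·m.
The cable tension T acts at 1.87 m; only its component perpendicular to the bar, T sinθ, produces torque. sin 69.5° = 0.9367.
Balancing moments: T × 1.87 × 0.9367 = 623.5, giving T = 623.5 / 1.752 = 356 N.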